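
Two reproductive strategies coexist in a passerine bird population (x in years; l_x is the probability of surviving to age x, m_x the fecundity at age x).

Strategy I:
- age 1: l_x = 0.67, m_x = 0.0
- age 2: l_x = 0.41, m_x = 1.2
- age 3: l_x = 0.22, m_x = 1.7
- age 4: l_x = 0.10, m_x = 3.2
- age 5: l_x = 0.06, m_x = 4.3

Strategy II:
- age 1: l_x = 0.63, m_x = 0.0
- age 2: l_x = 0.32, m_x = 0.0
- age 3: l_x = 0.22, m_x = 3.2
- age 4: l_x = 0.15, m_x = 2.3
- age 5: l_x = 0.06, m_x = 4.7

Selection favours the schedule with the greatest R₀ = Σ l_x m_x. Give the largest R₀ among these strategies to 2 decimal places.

1.44

Strategy I: R₀ = 0.67×0.0 + 0.41×1.2 + 0.22×1.7 + 0.10×3.2 + 0.06×4.3 = 1.4440
Strategy II: R₀ = 0.63×0.0 + 0.32×0.0 + 0.22×3.2 + 0.15×2.3 + 0.06×4.7 = 1.3310
Highest R₀: strategy I with 1.4440.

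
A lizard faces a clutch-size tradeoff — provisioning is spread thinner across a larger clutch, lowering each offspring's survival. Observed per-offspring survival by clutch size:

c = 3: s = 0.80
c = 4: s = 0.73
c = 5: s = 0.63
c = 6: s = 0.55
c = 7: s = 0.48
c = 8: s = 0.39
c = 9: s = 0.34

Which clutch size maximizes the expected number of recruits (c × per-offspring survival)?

7

Expected recruits = c × s(c):
  c=3: 3 × 0.80 = 2.400
  c=4: 4 × 0.73 = 2.920
  c=5: 5 × 0.63 = 3.150
  c=6: 6 × 0.55 = 3.300
  c=7: 7 × 0.48 = 3.360
  c=8: 8 × 0.39 = 3.120
  c=9: 9 × 0.34 = 3.060
Maximum at c = 7 (3.360 recruits).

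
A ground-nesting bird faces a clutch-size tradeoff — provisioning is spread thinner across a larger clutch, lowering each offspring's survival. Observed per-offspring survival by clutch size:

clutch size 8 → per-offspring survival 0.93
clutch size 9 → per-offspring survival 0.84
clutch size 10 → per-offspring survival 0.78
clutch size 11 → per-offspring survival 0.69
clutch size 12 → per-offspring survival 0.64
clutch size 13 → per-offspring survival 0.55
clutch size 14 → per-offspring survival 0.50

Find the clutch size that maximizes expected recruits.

10

Expected recruits = c × s(c):
  c=8: 8 × 0.93 = 7.440
  c=9: 9 × 0.84 = 7.560
  c=10: 10 × 0.78 = 7.800
  c=11: 11 × 0.69 = 7.590
  c=12: 12 × 0.64 = 7.680
  c=13: 13 × 0.55 = 7.150
  c=14: 14 × 0.50 = 7.000
Maximum at c = 10 (7.800 recruits).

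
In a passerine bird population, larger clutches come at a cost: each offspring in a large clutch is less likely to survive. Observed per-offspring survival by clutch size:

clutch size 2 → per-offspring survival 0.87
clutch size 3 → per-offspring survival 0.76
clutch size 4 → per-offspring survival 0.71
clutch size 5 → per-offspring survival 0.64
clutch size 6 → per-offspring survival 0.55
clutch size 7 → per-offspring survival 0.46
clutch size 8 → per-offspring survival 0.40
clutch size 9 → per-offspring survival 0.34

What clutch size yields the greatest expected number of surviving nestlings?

Expected surviving nestlings = c × s(c):
  c=2: 2 × 0.87 = 1.740
  c=3: 3 × 0.76 = 2.280
  c=4: 4 × 0.71 = 2.840
  c=5: 5 × 0.64 = 3.200
  c=6: 6 × 0.55 = 3.300
  c=7: 7 × 0.46 = 3.220
  c=8: 8 × 0.40 = 3.200
  c=9: 9 × 0.34 = 3.060
Maximum at c = 6 (3.300 surviving nestlings).

6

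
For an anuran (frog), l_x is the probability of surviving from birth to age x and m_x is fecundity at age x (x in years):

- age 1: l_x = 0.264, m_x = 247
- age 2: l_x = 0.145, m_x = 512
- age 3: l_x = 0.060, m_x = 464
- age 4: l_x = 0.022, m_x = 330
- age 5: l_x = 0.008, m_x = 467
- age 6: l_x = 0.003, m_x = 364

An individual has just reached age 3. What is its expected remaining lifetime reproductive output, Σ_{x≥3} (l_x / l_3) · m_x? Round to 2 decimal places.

l_3 = 0.060. Conditional survival from age 3 to x is l_x / l_3.
  x=3: (0.060/0.060) × 464 = 464.0000
  x=4: (0.022/0.060) × 330 = 121.0000
  x=5: (0.008/0.060) × 467 = 62.2667
  x=6: (0.003/0.060) × 364 = 18.2000
Sum = 464.0000 + 121.0000 + 62.2667 + 18.2000 = 665.4667

665.47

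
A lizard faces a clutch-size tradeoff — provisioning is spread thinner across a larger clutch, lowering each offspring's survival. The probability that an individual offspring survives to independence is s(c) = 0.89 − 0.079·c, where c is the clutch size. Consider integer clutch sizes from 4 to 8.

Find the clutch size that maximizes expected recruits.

6

Expected recruits = c × s(c):
  c=4: 4 × 0.574 = 2.296
  c=5: 5 × 0.495 = 2.475
  c=6: 6 × 0.416 = 2.496
  c=7: 7 × 0.337 = 2.359
  c=8: 8 × 0.258 = 2.064
Maximum at c = 6 (2.496 recruits).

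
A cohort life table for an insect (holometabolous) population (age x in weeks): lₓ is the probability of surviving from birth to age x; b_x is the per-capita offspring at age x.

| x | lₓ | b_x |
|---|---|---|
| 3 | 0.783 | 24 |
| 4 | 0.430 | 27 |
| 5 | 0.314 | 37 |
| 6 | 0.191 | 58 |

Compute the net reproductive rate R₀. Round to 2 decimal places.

R₀ = Σ lₓ b_x:
  age 3: 0.783 × 24 = 18.7920
  age 4: 0.430 × 27 = 11.6100
  age 5: 0.314 × 37 = 11.6180
  age 6: 0.191 × 58 = 11.0780
R₀ = 18.7920 + 11.6100 + 11.6180 + 11.0780 = 53.0980

53.10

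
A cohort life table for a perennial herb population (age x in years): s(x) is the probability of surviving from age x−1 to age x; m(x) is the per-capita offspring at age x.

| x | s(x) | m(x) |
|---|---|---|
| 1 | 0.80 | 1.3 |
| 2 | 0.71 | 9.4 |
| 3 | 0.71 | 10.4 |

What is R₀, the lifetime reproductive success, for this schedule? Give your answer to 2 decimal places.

Survivorship from birth: l_x = s_1·s_2·…·s_x.
  l_1 = 0.80000
  l_2 = 0.56800
  l_3 = 0.40328
R₀ = Σ l_x m(x):
  age 1: 0.80000 × 1.3 = 1.0400
  age 2: 0.56800 × 9.4 = 5.3392
  age 3: 0.40328 × 10.4 = 4.1941
R₀ = 1.0400 + 5.3392 + 4.1941 = 10.5733

10.57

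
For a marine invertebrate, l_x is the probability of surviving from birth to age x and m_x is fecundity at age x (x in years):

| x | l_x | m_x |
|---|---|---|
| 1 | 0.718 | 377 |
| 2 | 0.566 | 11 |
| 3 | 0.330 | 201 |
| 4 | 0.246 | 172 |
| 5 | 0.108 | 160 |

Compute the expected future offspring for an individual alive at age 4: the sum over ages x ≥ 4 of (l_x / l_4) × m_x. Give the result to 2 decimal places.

l_4 = 0.246. Conditional survival from age 4 to x is l_x / l_4.
  x=4: (0.246/0.246) × 172 = 172.0000
  x=5: (0.108/0.246) × 160 = 70.2439
Sum = 172.0000 + 70.2439 = 242.2439

242.24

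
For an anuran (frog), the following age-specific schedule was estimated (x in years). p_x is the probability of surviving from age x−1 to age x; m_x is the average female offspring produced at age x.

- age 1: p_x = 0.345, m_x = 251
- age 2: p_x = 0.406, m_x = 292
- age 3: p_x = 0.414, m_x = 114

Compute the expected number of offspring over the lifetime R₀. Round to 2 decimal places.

134.11

Survivorship from birth: l_x = p_1·p_2·…·p_x.
  l_1 = 0.34500
  l_2 = 0.14007
  l_3 = 0.05799
R₀ = Σ l_x m_x:
  age 1: 0.34500 × 251 = 86.5950
  age 2: 0.14007 × 292 = 40.9004
  age 3: 0.05799 × 114 = 6.6109
R₀ = 86.5950 + 40.9004 + 6.6109 = 134.1063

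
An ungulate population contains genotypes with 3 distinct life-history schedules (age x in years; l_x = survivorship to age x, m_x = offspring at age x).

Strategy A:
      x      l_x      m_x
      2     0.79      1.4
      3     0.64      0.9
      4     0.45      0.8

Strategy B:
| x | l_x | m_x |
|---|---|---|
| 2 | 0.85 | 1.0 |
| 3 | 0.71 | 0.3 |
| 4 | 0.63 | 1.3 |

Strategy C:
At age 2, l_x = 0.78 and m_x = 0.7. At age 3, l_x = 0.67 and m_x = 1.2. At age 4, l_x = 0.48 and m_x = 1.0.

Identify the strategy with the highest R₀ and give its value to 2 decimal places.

2.04

Strategy A: R₀ = 0.79×1.4 + 0.64×0.9 + 0.45×0.8 = 2.0420
Strategy B: R₀ = 0.85×1.0 + 0.71×0.3 + 0.63×1.3 = 1.8820
Strategy C: R₀ = 0.78×0.7 + 0.67×1.2 + 0.48×1.0 = 1.8300
Highest R₀: strategy A with 2.0420.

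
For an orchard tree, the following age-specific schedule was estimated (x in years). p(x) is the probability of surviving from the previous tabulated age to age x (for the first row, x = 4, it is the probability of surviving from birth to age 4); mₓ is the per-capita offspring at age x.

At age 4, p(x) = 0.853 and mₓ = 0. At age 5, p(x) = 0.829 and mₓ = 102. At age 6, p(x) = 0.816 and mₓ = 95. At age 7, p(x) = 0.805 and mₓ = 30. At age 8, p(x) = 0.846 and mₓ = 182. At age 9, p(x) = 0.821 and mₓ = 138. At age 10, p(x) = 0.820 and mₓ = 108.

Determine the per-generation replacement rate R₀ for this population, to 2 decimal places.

Survivorship from birth: l_x = p_4·p_5·…·p_x.
  l_4 = 0.85300
  l_5 = 0.70714
  l_6 = 0.57702
  l_7 = 0.46450
  l_8 = 0.39297
  l_9 = 0.32263
  l_10 = 0.26456
R₀ = Σ l_x mₓ:
  age 4: 0.85300 × 0 = 0.0000
  age 5: 0.70714 × 102 = 72.1283
  age 6: 0.57702 × 95 = 54.8169
  age 7: 0.46450 × 30 = 13.9350
  age 8: 0.39297 × 182 = 71.5205
  age 9: 0.32263 × 138 = 44.5229
  age 10: 0.26456 × 108 = 28.5725
R₀ = 0.0000 + 72.1283 + 54.8169 + 13.9350 + 71.5205 + 44.5229 + 28.5725 = 285.4961

285.50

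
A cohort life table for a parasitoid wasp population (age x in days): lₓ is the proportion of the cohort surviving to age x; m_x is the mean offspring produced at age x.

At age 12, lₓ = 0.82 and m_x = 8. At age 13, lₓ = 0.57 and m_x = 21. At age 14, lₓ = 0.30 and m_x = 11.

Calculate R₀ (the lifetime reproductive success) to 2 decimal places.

21.83

R₀ = Σ lₓ m_x:
  age 12: 0.82 × 8 = 6.5600
  age 13: 0.57 × 21 = 11.9700
  age 14: 0.30 × 11 = 3.3000
R₀ = 6.5600 + 11.9700 + 3.3000 = 21.8300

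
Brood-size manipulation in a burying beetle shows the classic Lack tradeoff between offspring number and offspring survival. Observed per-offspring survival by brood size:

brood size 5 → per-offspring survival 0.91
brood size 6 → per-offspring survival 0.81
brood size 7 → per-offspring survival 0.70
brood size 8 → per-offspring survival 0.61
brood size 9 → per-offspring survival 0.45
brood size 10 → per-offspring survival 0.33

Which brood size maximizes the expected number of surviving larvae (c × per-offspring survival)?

Expected surviving larvae = c × s(c):
  c=5: 5 × 0.91 = 4.550
  c=6: 6 × 0.81 = 4.860
  c=7: 7 × 0.70 = 4.900
  c=8: 8 × 0.61 = 4.880
  c=9: 9 × 0.45 = 4.050
  c=10: 10 × 0.33 = 3.300
Maximum at c = 7 (4.900 surviving larvae).

7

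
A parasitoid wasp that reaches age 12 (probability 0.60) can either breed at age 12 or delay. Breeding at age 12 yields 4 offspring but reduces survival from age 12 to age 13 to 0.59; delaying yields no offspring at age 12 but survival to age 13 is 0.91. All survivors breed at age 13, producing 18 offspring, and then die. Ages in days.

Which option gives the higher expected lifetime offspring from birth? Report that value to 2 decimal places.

breed at age 12: R₀ = 0.60 × (4 + 0.59 × 18) = 0.60 × 14.6200 = 8.7720
delay to age 13: R₀ = 0.60 × (0.91 × 18) = 0.60 × 16.3800 = 9.8280
Higher: delay to age 13 (9.8280).

9.83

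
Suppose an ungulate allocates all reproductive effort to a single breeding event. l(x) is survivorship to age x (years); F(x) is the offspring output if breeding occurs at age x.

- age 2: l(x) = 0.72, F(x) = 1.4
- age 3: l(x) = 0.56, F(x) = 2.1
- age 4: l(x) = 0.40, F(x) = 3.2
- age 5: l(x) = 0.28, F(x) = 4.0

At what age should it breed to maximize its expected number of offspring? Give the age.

Expected offspring if breeding at age x = l(x) × F(x):
  age 2: 0.72 × 1.4 = 1.008
  age 3: 0.56 × 2.1 = 1.176
  age 4: 0.40 × 3.2 = 1.280
  age 5: 0.28 × 4.0 = 1.120
Maximum at age 4 (1.280).

4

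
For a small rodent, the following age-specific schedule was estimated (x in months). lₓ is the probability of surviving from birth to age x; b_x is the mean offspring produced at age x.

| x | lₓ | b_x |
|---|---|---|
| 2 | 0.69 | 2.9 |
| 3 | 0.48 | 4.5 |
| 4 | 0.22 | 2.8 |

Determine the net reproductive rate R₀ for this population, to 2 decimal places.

4.78

R₀ = Σ lₓ b_x:
  age 2: 0.69 × 2.9 = 2.0010
  age 3: 0.48 × 4.5 = 2.1600
  age 4: 0.22 × 2.8 = 0.6160
R₀ = 2.0010 + 2.1600 + 0.6160 = 4.7770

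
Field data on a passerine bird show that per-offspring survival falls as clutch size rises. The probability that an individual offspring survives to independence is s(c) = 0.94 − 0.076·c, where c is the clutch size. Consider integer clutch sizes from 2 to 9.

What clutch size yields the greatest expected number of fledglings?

Expected fledglings = c × s(c):
  c=2: 2 × 0.788 = 1.576
  c=3: 3 × 0.712 = 2.136
  c=4: 4 × 0.636 = 2.544
  c=5: 5 × 0.560 = 2.800
  c=6: 6 × 0.484 = 2.904
  c=7: 7 × 0.408 = 2.856
  c=8: 8 × 0.332 = 2.656
  c=9: 9 × 0.256 = 2.304
Maximum at c = 6 (2.904 fledglings).

6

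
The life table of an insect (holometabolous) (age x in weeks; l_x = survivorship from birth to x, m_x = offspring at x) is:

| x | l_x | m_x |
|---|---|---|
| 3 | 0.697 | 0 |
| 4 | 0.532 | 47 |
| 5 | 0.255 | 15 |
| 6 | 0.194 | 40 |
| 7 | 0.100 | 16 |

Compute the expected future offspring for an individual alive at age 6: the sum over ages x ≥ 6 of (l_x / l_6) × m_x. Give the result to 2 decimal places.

l_6 = 0.194. Conditional survival from age 6 to x is l_x / l_6.
  x=6: (0.194/0.194) × 40 = 40.0000
  x=7: (0.100/0.194) × 16 = 8.2474
Sum = 40.0000 + 8.2474 = 48.2474

48.25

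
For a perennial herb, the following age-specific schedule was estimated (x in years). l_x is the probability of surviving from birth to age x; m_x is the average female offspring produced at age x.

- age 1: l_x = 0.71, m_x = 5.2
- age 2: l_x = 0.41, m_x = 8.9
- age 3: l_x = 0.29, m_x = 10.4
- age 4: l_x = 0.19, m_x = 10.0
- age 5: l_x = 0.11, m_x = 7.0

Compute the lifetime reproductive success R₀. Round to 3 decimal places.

R₀ = Σ l_x m_x:
  age 1: 0.71 × 5.2 = 3.6920
  age 2: 0.41 × 8.9 = 3.6490
  age 3: 0.29 × 10.4 = 3.0160
  age 4: 0.19 × 10.0 = 1.9000
  age 5: 0.11 × 7.0 = 0.7700
R₀ = 3.6920 + 3.6490 + 3.0160 + 1.9000 + 0.7700 = 13.0270

13.027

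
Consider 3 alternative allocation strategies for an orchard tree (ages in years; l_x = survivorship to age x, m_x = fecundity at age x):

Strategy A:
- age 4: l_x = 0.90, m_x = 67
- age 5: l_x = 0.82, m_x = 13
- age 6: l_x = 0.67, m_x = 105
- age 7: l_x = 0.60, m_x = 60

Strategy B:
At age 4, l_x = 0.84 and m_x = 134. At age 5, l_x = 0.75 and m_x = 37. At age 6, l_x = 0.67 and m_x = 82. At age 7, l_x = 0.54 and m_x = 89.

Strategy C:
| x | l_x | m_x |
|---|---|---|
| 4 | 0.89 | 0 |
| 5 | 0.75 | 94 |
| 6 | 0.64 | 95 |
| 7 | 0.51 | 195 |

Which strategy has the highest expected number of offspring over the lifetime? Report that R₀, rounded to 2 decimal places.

Strategy A: R₀ = 0.90×67 + 0.82×13 + 0.67×105 + 0.60×60 = 177.3100
Strategy B: R₀ = 0.84×134 + 0.75×37 + 0.67×82 + 0.54×89 = 243.3100
Strategy C: R₀ = 0.89×0 + 0.75×94 + 0.64×95 + 0.51×195 = 230.7500
Highest R₀: strategy B with 243.3100.

243.31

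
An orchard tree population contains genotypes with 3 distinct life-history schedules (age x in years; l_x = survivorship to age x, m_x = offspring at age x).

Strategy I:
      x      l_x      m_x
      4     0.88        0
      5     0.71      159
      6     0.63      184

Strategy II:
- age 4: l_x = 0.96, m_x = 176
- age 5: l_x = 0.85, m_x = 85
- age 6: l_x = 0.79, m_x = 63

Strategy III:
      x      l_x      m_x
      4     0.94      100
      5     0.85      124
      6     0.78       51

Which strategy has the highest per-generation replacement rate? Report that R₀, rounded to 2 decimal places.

Strategy I: R₀ = 0.88×0 + 0.71×159 + 0.63×184 = 228.8100
Strategy II: R₀ = 0.96×176 + 0.85×85 + 0.79×63 = 290.9800
Strategy III: R₀ = 0.94×100 + 0.85×124 + 0.78×51 = 239.1800
Highest R₀: strategy II with 290.9800.

290.98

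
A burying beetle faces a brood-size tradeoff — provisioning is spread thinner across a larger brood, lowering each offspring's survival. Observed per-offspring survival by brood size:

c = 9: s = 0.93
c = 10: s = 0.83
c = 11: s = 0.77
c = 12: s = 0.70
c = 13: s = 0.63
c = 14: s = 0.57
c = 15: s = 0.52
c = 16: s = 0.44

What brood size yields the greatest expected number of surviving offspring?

11

Expected surviving offspring = c × s(c):
  c=9: 9 × 0.93 = 8.370
  c=10: 10 × 0.83 = 8.300
  c=11: 11 × 0.77 = 8.470
  c=12: 12 × 0.70 = 8.400
  c=13: 13 × 0.63 = 8.190
  c=14: 14 × 0.57 = 7.980
  c=15: 15 × 0.52 = 7.800
  c=16: 16 × 0.44 = 7.040
Maximum at c = 11 (8.470 surviving offspring).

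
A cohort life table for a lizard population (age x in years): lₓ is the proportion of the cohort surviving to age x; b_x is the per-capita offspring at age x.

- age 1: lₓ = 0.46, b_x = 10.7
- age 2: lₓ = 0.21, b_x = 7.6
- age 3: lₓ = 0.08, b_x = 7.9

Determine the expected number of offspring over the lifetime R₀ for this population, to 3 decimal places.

R₀ = Σ lₓ b_x:
  age 1: 0.46 × 10.7 = 4.9220
  age 2: 0.21 × 7.6 = 1.5960
  age 3: 0.08 × 7.9 = 0.6320
R₀ = 4.9220 + 1.5960 + 0.6320 = 7.1500

7.150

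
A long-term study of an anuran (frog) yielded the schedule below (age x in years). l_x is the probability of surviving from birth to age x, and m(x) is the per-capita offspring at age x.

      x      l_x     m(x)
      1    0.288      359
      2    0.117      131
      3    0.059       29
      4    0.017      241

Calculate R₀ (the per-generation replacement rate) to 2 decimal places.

124.53

R₀ = Σ l_x m(x):
  age 1: 0.288 × 359 = 103.3920
  age 2: 0.117 × 131 = 15.3270
  age 3: 0.059 × 29 = 1.7110
  age 4: 0.017 × 241 = 4.0970
R₀ = 103.3920 + 15.3270 + 1.7110 + 4.0970 = 124.5270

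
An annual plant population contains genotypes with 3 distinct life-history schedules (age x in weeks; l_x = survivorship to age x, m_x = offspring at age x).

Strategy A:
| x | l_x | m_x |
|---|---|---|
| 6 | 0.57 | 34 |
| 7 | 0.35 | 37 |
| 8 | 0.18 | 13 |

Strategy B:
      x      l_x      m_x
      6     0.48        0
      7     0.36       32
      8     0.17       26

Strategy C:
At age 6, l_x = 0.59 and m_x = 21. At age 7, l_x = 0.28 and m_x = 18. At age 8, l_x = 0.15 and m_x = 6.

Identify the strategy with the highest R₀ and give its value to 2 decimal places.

Strategy A: R₀ = 0.57×34 + 0.35×37 + 0.18×13 = 34.6700
Strategy B: R₀ = 0.48×0 + 0.36×32 + 0.17×26 = 15.9400
Strategy C: R₀ = 0.59×21 + 0.28×18 + 0.15×6 = 18.3300
Highest R₀: strategy A with 34.6700.

34.67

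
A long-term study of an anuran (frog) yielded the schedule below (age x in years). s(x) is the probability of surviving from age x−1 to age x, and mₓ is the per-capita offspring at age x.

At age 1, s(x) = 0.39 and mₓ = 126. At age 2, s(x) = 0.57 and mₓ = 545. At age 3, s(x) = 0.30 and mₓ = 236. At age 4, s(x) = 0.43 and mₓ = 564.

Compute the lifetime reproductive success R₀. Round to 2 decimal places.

202.21

Survivorship from birth: l_x = s_1·s_2·…·s_x.
  l_1 = 0.39000
  l_2 = 0.22230
  l_3 = 0.06669
  l_4 = 0.02868
R₀ = Σ l_x mₓ:
  age 1: 0.39000 × 126 = 49.1400
  age 2: 0.22230 × 545 = 121.1535
  age 3: 0.06669 × 236 = 15.7388
  age 4: 0.02868 × 564 = 16.1755
R₀ = 49.1400 + 121.1535 + 15.7388 + 16.1755 = 202.2079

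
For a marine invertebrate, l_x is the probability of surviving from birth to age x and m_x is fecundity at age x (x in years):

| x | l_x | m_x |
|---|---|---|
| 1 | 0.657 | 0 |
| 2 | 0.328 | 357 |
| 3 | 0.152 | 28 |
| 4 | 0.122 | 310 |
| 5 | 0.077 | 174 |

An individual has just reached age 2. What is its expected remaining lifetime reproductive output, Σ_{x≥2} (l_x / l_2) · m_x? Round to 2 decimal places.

526.13

l_2 = 0.328. Conditional survival from age 2 to x is l_x / l_2.
  x=2: (0.328/0.328) × 357 = 357.0000
  x=3: (0.152/0.328) × 28 = 12.9756
  x=4: (0.122/0.328) × 310 = 115.3049
  x=5: (0.077/0.328) × 174 = 40.8476
Sum = 357.0000 + 12.9756 + 115.3049 + 40.8476 = 526.1280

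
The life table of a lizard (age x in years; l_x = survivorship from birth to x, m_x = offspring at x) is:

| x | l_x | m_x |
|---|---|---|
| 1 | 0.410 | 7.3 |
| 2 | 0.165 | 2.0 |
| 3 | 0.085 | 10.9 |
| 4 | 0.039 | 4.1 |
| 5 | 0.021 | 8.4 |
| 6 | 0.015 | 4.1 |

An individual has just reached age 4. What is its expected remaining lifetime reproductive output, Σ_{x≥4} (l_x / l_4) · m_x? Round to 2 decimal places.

10.20

l_4 = 0.039. Conditional survival from age 4 to x is l_x / l_4.
  x=4: (0.039/0.039) × 4.1 = 4.1000
  x=5: (0.021/0.039) × 8.4 = 4.5231
  x=6: (0.015/0.039) × 4.1 = 1.5769
Sum = 4.1000 + 4.5231 + 1.5769 = 10.2000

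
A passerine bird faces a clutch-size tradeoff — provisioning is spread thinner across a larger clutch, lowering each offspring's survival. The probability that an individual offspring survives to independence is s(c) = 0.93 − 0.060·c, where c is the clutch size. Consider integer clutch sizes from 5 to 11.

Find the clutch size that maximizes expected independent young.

8

Expected independent young = c × s(c):
  c=5: 5 × 0.630 = 3.150
  c=6: 6 × 0.570 = 3.420
  c=7: 7 × 0.510 = 3.570
  c=8: 8 × 0.450 = 3.600
  c=9: 9 × 0.390 = 3.510
  c=10: 10 × 0.330 = 3.300
  c=11: 11 × 0.270 = 2.970
Maximum at c = 8 (3.600 independent young).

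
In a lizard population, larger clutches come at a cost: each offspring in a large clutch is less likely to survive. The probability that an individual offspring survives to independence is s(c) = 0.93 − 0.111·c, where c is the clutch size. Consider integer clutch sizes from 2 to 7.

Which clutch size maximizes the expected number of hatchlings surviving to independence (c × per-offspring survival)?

4

Expected hatchlings surviving to independence = c × s(c):
  c=2: 2 × 0.708 = 1.416
  c=3: 3 × 0.597 = 1.791
  c=4: 4 × 0.486 = 1.944
  c=5: 5 × 0.375 = 1.875
  c=6: 6 × 0.264 = 1.584
  c=7: 7 × 0.153 = 1.071
Maximum at c = 4 (1.944 hatchlings surviving to independence).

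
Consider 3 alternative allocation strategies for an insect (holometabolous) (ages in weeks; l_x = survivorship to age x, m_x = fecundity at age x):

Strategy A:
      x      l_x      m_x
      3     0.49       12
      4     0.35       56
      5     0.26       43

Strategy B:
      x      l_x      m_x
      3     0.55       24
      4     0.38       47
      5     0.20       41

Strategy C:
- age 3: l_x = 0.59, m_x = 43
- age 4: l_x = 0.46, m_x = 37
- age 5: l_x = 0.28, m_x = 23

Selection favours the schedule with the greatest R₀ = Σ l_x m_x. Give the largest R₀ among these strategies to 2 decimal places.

48.83

Strategy A: R₀ = 0.49×12 + 0.35×56 + 0.26×43 = 36.6600
Strategy B: R₀ = 0.55×24 + 0.38×47 + 0.20×41 = 39.2600
Strategy C: R₀ = 0.59×43 + 0.46×37 + 0.28×23 = 48.8300
Highest R₀: strategy C with 48.8300.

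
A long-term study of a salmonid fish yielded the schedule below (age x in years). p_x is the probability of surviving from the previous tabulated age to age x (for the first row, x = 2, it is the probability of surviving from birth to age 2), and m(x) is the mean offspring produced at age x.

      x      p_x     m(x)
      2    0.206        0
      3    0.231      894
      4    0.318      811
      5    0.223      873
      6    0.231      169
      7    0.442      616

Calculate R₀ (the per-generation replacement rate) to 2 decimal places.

Survivorship from birth: l_x = p_2·p_3·…·p_x.
  l_2 = 0.20600
  l_3 = 0.04759
  l_4 = 0.01513
  l_5 = 0.00337
  l_6 = 0.00078
  l_7 = 0.00034
R₀ = Σ l_x m(x):
  age 2: 0.20600 × 0 = 0.0000
  age 3: 0.04759 × 894 = 42.5455
  age 4: 0.01513 × 811 = 12.2704
  age 5: 0.00337 × 873 = 2.9420
  age 6: 0.00078 × 169 = 0.1318
  age 7: 0.00034 × 616 = 0.2094
R₀ = 0.0000 + 42.5455 + 12.2704 + 2.9420 + 0.1318 + 0.2094 = 58.0992

58.10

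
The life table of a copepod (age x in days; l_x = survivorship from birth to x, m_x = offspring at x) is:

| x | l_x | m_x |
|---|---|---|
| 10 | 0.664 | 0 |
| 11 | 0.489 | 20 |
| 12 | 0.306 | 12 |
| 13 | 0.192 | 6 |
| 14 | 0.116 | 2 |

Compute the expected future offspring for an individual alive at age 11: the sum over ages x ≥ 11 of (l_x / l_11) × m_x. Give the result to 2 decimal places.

l_11 = 0.489. Conditional survival from age 11 to x is l_x / l_11.
  x=11: (0.489/0.489) × 20 = 20.0000
  x=12: (0.306/0.489) × 12 = 7.5092
  x=13: (0.192/0.489) × 6 = 2.3558
  x=14: (0.116/0.489) × 2 = 0.4744
Sum = 20.0000 + 7.5092 + 2.3558 + 0.4744 = 30.3395

30.34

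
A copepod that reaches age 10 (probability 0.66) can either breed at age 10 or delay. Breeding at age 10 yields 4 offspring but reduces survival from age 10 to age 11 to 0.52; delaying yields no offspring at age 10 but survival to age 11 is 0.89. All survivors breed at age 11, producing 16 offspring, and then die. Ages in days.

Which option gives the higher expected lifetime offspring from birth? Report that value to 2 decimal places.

9.40

breed at age 10: R₀ = 0.66 × (4 + 0.52 × 16) = 0.66 × 12.3200 = 8.1312
delay to age 11: R₀ = 0.66 × (0.89 × 16) = 0.66 × 14.2400 = 9.3984
Higher: delay to age 11 (9.3984).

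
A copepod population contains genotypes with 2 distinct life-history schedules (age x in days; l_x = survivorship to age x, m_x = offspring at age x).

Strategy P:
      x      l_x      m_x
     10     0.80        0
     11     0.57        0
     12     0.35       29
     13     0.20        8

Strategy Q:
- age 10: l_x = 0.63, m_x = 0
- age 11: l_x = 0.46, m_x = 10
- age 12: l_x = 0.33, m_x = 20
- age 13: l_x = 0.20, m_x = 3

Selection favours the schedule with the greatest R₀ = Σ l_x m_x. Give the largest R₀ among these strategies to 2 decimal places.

Strategy P: R₀ = 0.80×0 + 0.57×0 + 0.35×29 + 0.20×8 = 11.7500
Strategy Q: R₀ = 0.63×0 + 0.46×10 + 0.33×20 + 0.20×3 = 11.8000
Highest R₀: strategy Q with 11.8000.

11.80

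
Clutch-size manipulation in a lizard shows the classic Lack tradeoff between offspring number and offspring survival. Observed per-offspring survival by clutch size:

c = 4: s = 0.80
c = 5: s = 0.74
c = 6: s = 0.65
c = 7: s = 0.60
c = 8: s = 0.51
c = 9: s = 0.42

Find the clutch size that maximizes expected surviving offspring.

7

Expected surviving offspring = c × s(c):
  c=4: 4 × 0.80 = 3.200
  c=5: 5 × 0.74 = 3.700
  c=6: 6 × 0.65 = 3.900
  c=7: 7 × 0.60 = 4.200
  c=8: 8 × 0.51 = 4.080
  c=9: 9 × 0.42 = 3.780
Maximum at c = 7 (4.200 surviving offspring).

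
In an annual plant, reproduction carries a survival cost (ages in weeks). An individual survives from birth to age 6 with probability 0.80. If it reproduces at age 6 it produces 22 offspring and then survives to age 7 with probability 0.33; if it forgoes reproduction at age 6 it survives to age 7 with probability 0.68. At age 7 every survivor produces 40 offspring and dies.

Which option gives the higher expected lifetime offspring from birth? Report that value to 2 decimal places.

28.16

breed at age 6: R₀ = 0.80 × (22 + 0.33 × 40) = 0.80 × 35.2000 = 28.1600
delay to age 7: R₀ = 0.80 × (0.68 × 40) = 0.80 × 27.2000 = 21.7600
Higher: breed at age 6 (28.1600).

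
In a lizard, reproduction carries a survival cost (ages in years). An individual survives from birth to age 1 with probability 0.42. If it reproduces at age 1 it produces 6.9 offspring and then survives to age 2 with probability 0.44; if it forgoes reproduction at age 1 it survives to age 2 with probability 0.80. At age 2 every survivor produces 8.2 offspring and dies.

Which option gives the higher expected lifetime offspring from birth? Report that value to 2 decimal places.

4.41

breed at age 1: R₀ = 0.42 × (6.9 + 0.44 × 8.2) = 0.42 × 10.5080 = 4.4134
delay to age 2: R₀ = 0.42 × (0.80 × 8.2) = 0.42 × 6.5600 = 2.7552
Higher: breed at age 1 (4.4134).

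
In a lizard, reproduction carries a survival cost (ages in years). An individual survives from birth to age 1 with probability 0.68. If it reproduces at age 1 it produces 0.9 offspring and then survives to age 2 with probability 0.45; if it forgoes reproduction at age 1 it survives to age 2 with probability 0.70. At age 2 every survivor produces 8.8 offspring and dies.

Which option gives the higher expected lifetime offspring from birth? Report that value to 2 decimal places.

breed at age 1: R₀ = 0.68 × (0.9 + 0.45 × 8.8) = 0.68 × 4.8600 = 3.3048
delay to age 2: R₀ = 0.68 × (0.70 × 8.8) = 0.68 × 6.1600 = 4.1888
Higher: delay to age 2 (4.1888).

4.19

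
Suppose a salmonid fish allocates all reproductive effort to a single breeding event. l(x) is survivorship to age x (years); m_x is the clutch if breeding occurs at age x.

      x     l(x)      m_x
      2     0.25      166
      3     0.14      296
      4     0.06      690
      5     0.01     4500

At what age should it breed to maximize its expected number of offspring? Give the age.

5

Expected offspring if breeding at age x = l(x) × m_x:
  age 2: 0.25 × 166 = 41.500
  age 3: 0.14 × 296 = 41.440
  age 4: 0.06 × 690 = 41.400
  age 5: 0.01 × 4500 = 45.000
Maximum at age 5 (45.000).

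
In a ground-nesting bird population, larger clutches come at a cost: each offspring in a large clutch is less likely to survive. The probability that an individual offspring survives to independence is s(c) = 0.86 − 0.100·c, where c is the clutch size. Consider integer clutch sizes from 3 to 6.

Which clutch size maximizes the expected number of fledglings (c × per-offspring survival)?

Expected fledglings = c × s(c):
  c=3: 3 × 0.560 = 1.680
  c=4: 4 × 0.460 = 1.840
  c=5: 5 × 0.360 = 1.800
  c=6: 6 × 0.260 = 1.560
Maximum at c = 4 (1.840 fledglings).

4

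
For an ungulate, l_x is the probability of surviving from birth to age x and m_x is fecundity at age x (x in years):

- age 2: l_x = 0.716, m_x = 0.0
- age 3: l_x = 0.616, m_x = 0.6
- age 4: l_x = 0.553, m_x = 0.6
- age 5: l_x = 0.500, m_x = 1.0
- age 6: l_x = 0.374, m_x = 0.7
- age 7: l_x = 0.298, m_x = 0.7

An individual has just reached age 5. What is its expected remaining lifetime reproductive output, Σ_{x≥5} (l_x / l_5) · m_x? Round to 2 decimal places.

1.94

l_5 = 0.500. Conditional survival from age 5 to x is l_x / l_5.
  x=5: (0.500/0.500) × 1.0 = 1.0000
  x=6: (0.374/0.500) × 0.7 = 0.5236
  x=7: (0.298/0.500) × 0.7 = 0.4172
Sum = 1.0000 + 0.5236 + 0.4172 = 1.9408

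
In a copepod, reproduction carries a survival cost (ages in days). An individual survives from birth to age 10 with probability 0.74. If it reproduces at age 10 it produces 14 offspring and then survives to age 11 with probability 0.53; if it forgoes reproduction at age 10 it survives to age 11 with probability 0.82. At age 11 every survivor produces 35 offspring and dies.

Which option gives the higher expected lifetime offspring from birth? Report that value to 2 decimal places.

24.09

breed at age 10: R₀ = 0.74 × (14 + 0.53 × 35) = 0.74 × 32.5500 = 24.0870
delay to age 11: R₀ = 0.74 × (0.82 × 35) = 0.74 × 28.7000 = 21.2380
Higher: breed at age 10 (24.0870).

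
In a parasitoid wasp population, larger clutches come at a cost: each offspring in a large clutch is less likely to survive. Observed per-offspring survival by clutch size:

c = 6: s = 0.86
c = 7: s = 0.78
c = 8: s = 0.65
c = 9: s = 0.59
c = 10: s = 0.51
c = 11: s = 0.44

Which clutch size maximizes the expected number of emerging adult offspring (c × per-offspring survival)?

7

Expected emerging adult offspring = c × s(c):
  c=6: 6 × 0.86 = 5.160
  c=7: 7 × 0.78 = 5.460
  c=8: 8 × 0.65 = 5.200
  c=9: 9 × 0.59 = 5.310
  c=10: 10 × 0.51 = 5.100
  c=11: 11 × 0.44 = 4.840
Maximum at c = 7 (5.460 emerging adult offspring).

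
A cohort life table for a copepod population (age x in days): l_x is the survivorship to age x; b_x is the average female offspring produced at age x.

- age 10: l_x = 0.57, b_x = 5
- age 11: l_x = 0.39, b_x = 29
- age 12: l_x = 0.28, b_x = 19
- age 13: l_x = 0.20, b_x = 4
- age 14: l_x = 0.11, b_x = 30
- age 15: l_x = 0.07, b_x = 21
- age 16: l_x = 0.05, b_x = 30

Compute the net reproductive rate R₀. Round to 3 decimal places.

R₀ = Σ l_x b_x:
  age 10: 0.57 × 5 = 2.8500
  age 11: 0.39 × 29 = 11.3100
  age 12: 0.28 × 19 = 5.3200
  age 13: 0.20 × 4 = 0.8000
  age 14: 0.11 × 30 = 3.3000
  age 15: 0.07 × 21 = 1.4700
  age 16: 0.05 × 30 = 1.5000
R₀ = 2.8500 + 11.3100 + 5.3200 + 0.8000 + 3.3000 + 1.4700 + 1.5000 = 26.5500

26.550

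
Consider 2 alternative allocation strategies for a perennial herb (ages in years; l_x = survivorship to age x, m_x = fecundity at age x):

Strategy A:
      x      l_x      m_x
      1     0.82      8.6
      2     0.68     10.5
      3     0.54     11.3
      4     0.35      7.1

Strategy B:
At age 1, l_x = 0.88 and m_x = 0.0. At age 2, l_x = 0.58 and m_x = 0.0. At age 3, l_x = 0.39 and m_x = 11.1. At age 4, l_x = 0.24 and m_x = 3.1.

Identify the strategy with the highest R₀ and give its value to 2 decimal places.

Strategy A: R₀ = 0.82×8.6 + 0.68×10.5 + 0.54×11.3 + 0.35×7.1 = 22.7790
Strategy B: R₀ = 0.88×0.0 + 0.58×0.0 + 0.39×11.1 + 0.24×3.1 = 5.0730
Highest R₀: strategy A with 22.7790.

22.78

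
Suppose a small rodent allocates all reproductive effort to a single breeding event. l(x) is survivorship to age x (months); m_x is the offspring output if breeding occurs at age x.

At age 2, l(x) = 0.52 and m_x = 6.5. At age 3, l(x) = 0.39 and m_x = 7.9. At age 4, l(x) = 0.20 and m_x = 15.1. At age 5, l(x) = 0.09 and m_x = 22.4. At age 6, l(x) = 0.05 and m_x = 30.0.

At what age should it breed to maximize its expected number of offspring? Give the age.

2

Expected offspring if breeding at age x = l(x) × m_x:
  age 2: 0.52 × 6.5 = 3.380
  age 3: 0.39 × 7.9 = 3.081
  age 4: 0.20 × 15.1 = 3.020
  age 5: 0.09 × 22.4 = 2.016
  age 6: 0.05 × 30.0 = 1.500
Maximum at age 2 (3.380).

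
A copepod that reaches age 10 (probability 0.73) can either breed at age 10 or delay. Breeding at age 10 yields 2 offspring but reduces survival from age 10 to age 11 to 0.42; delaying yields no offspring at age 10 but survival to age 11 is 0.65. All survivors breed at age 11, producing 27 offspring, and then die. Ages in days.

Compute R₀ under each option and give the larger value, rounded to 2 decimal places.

12.81

breed at age 10: R₀ = 0.73 × (2 + 0.42 × 27) = 0.73 × 13.3400 = 9.7382
delay to age 11: R₀ = 0.73 × (0.65 × 27) = 0.73 × 17.5500 = 12.8115
Higher: delay to age 11 (12.8115).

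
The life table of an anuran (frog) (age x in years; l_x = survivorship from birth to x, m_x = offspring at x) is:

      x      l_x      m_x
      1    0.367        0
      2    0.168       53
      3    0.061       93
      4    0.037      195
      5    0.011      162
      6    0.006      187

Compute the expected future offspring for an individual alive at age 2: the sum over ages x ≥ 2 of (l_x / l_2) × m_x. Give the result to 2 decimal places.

l_2 = 0.168. Conditional survival from age 2 to x is l_x / l_2.
  x=2: (0.168/0.168) × 53 = 53.0000
  x=3: (0.061/0.168) × 93 = 33.7679
  x=4: (0.037/0.168) × 195 = 42.9464
  x=5: (0.011/0.168) × 162 = 10.6071
  x=6: (0.006/0.168) × 187 = 6.6786
Sum = 53.0000 + 33.7679 + 42.9464 + 10.6071 + 6.6786 = 147.0000

147.00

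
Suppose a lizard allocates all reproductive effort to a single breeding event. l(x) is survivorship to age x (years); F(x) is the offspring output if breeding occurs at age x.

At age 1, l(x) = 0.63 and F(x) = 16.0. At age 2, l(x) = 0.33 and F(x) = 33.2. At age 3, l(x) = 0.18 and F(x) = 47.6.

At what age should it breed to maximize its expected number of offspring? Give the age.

Expected offspring if breeding at age x = l(x) × F(x):
  age 1: 0.63 × 16.0 = 10.080
  age 2: 0.33 × 33.2 = 10.956
  age 3: 0.18 × 47.6 = 8.568
Maximum at age 2 (10.956).

2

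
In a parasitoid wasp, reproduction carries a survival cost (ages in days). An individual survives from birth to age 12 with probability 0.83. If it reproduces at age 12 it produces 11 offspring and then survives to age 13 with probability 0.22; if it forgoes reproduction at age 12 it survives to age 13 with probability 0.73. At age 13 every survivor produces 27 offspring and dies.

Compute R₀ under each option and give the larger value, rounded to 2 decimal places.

16.36

breed at age 12: R₀ = 0.83 × (11 + 0.22 × 27) = 0.83 × 16.9400 = 14.0602
delay to age 13: R₀ = 0.83 × (0.73 × 27) = 0.83 × 19.7100 = 16.3593
Higher: delay to age 13 (16.3593).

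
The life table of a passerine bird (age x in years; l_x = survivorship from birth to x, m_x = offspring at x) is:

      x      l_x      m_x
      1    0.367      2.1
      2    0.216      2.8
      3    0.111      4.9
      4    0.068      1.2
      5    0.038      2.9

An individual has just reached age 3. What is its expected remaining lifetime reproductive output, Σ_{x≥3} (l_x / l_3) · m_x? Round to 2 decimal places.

6.63

l_3 = 0.111. Conditional survival from age 3 to x is l_x / l_3.
  x=3: (0.111/0.111) × 4.9 = 4.9000
  x=4: (0.068/0.111) × 1.2 = 0.7351
  x=5: (0.038/0.111) × 2.9 = 0.9928
Sum = 4.9000 + 0.7351 + 0.9928 = 6.6279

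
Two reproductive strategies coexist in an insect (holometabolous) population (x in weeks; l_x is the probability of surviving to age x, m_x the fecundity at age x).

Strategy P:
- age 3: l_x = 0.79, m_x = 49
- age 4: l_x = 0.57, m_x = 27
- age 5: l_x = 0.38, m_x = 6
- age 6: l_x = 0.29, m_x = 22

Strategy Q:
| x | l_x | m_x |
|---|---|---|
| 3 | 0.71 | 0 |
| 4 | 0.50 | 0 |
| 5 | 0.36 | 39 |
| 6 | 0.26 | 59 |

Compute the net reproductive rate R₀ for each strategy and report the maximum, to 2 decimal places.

Strategy P: R₀ = 0.79×49 + 0.57×27 + 0.38×6 + 0.29×22 = 62.7600
Strategy Q: R₀ = 0.71×0 + 0.50×0 + 0.36×39 + 0.26×59 = 29.3800
Highest R₀: strategy P with 62.7600.

62.76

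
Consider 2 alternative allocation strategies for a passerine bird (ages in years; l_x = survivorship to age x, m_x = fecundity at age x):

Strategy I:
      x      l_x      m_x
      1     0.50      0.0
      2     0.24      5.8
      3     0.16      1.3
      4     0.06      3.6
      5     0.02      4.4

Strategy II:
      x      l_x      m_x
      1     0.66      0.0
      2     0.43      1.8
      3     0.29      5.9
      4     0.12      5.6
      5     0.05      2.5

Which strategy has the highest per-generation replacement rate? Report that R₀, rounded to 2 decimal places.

3.28

Strategy I: R₀ = 0.50×0.0 + 0.24×5.8 + 0.16×1.3 + 0.06×3.6 + 0.02×4.4 = 1.9040
Strategy II: R₀ = 0.66×0.0 + 0.43×1.8 + 0.29×5.9 + 0.12×5.6 + 0.05×2.5 = 3.2820
Highest R₀: strategy II with 3.2820.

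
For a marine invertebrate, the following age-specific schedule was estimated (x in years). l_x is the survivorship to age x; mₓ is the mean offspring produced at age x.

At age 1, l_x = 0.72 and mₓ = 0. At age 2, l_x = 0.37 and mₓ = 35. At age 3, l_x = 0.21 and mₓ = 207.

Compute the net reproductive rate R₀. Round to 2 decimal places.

R₀ = Σ l_x mₓ:
  age 1: 0.72 × 0 = 0.0000
  age 2: 0.37 × 35 = 12.9500
  age 3: 0.21 × 207 = 43.4700
R₀ = 0.0000 + 12.9500 + 43.4700 = 56.4200

56.42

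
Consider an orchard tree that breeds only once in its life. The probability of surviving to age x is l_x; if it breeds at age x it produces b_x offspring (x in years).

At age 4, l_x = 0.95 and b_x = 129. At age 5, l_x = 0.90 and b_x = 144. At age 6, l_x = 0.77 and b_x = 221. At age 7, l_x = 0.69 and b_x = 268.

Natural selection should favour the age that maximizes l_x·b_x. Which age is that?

7

Expected offspring if breeding at age x = l_x × b_x:
  age 4: 0.95 × 129 = 122.550
  age 5: 0.90 × 144 = 129.600
  age 6: 0.77 × 221 = 170.170
  age 7: 0.69 × 268 = 184.920
Maximum at age 7 (184.920).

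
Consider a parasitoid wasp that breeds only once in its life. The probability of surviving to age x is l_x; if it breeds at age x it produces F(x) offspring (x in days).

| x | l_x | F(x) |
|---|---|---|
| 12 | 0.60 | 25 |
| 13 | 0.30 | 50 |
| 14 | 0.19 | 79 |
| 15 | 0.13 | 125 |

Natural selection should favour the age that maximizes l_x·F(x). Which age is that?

15

Expected offspring if breeding at age x = l_x × F(x):
  age 12: 0.60 × 25 = 15.000
  age 13: 0.30 × 50 = 15.000
  age 14: 0.19 × 79 = 15.010
  age 15: 0.13 × 125 = 16.250
Maximum at age 15 (16.250).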